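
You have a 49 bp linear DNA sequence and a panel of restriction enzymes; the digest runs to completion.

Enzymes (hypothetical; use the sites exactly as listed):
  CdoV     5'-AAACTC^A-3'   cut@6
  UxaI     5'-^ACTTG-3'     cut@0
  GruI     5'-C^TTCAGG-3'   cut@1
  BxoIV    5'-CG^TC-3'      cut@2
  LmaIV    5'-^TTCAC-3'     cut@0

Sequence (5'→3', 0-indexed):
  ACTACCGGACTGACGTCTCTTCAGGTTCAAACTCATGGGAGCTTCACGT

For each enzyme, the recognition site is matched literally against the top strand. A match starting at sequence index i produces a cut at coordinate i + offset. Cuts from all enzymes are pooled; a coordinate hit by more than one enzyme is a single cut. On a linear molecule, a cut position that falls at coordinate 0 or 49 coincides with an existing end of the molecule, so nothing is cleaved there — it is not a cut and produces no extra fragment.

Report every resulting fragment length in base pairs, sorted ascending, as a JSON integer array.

[4,7,8,15,15]

Scan for sites:
  CdoV AAACTCA/6: at [28] ⇒ [34]
  UxaI (ACTTG, off=0): no sites
  GruI CTTCAGG/1: at [18] ⇒ [19]
  BxoIV CGTC/2: at [13] ⇒ [15]
  LmaIV TTCAC/0: at [42] ⇒ [42]

All cut coordinates (distinct, sorted): [15, 19, 34, 42]

Fragment lengths:
  [0,15): 15 bp
  [15,19): 4 bp
  [19,34): 15 bp
  [34,42): 8 bp
  [42,49): 7 bp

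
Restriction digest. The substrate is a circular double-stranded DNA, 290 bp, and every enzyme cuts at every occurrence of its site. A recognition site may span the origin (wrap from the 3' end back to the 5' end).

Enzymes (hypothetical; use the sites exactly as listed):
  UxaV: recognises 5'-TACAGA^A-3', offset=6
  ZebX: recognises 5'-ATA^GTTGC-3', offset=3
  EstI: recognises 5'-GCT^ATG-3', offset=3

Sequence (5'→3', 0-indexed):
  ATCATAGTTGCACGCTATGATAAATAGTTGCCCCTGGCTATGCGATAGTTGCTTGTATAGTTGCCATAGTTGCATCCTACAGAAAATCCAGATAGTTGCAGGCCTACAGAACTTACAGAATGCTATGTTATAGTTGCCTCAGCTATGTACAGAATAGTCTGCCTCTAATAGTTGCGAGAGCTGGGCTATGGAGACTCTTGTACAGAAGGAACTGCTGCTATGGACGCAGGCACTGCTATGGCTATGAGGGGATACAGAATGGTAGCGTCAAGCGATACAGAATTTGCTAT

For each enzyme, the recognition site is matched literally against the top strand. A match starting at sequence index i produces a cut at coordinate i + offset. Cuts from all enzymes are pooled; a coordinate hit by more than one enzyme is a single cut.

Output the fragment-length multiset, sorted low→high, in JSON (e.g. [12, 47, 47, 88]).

Scan for sites:
  UxaV (TACAGAA, off=6): starts [77, 104, 113, 147, 200, 252, 275] → cuts [83, 110, 119, 153, 206, 258, 281]
  ZebX (ATAGTTGC, off=3): starts [3, 23, 44, 56, 65, 91, 129, 167] → cuts [6, 26, 47, 59, 68, 94, 132, 170]
  EstI (GCTATG, off=3): starts [13, 36, 121, 141, 184, 216, 234, 240] → cuts [16, 39, 124, 144, 187, 219, 237, 243]

All cut coordinates (distinct, sorted): [6, 16, 26, 39, 47, 59, 68, 83, 94, 110, 119, 124, 132, 144, 153, 170, 187, 206, 219, 237, 243, 258, 281]

Fragments:
  6→16: 10 bp
  16→26: 10 bp
  26→39: 13 bp
  39→47: 8 bp
  47→59: 12 bp
  59→68: 9 bp
  68→83: 15 bp
  83→94: 11 bp
  94→110: 16 bp
  110→119: 9 bp
  119→124: 5 bp
  124→132: 8 bp
  132→144: 12 bp
  144→153: 9 bp
  153→170: 17 bp
  170→187: 17 bp
  187→206: 19 bp
  206→219: 13 bp
  219→237: 18 bp
  237→243: 6 bp
  243→258: 15 bp
  258→281: 23 bp
  281→6 (wrap): 290-281+6 = 15 bp

[5,6,8,8,9,9,9,10,10,11,12,12,13,13,15,15,15,16,17,17,18,19,23]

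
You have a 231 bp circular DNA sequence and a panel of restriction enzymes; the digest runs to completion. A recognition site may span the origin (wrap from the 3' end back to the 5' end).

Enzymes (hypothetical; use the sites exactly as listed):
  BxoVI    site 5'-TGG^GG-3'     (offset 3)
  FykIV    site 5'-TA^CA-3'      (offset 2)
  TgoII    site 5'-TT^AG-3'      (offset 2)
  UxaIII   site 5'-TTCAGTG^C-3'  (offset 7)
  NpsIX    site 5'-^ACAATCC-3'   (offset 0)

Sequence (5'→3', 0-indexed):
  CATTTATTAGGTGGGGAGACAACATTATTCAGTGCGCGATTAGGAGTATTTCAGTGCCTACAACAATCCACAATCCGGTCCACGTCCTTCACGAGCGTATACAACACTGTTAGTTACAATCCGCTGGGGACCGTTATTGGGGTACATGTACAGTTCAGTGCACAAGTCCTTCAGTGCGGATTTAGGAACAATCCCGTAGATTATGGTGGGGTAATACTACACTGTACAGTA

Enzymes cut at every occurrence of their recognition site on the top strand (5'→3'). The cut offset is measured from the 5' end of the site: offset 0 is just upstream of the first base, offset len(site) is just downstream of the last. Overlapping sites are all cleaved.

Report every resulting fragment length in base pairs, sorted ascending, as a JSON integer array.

[1,2,4,4,4,4,5,6,6,7,7,7,7,8,10,10,10,11,13,15,16,20,22,32]

Per-enzyme occurrences:
  BxoVI (TGGGG, off=3): starts [11, 124, 137, 206] → cuts [14, 127, 140, 209]
  FykIV (TACA, off=2): starts [58, 99, 114, 142, 148, 217, 224, 229] → cuts [0, 60, 101, 116, 144, 150, 219, 226]
  TgoII (TTAG, off=2): starts [6, 39, 109, 181] → cuts [8, 41, 111, 183]
  UxaIII (TTCAGTGC, off=7): starts [27, 49, 153, 169] → cuts [34, 56, 160, 176]
  NpsIX (ACAATCC, off=0): starts [62, 69, 115, 187] → cuts [62, 69, 115, 187]

Pooled cuts: [0, 8, 14, 34, 41, 56, 60, 62, 69, 101, 111, 115, 116, 127, 140, 144, 150, 160, 176, 183, 187, 209, 219, 226]

Fragment lengths:
  0→8: 8 bp
  8→14: 6 bp
  14→34: 20 bp
  34→41: 7 bp
  41→56: 15 bp
  56→60: 4 bp
  60→62: 2 bp
  62→69: 7 bp
  69→101: 32 bp
  101→111: 10 bp
  111→115: 4 bp
  115→116: 1 bp
  116→127: 11 bp
  127→140: 13 bp
  140→144: 4 bp
  144→150: 6 bp
  150→160: 10 bp
  160→176: 16 bp
  176→183: 7 bp
  183→187: 4 bp
  187→209: 22 bp
  209→219: 10 bp
  219→226: 7 bp
  226→0 (wrap): 231-226+0 = 5 bp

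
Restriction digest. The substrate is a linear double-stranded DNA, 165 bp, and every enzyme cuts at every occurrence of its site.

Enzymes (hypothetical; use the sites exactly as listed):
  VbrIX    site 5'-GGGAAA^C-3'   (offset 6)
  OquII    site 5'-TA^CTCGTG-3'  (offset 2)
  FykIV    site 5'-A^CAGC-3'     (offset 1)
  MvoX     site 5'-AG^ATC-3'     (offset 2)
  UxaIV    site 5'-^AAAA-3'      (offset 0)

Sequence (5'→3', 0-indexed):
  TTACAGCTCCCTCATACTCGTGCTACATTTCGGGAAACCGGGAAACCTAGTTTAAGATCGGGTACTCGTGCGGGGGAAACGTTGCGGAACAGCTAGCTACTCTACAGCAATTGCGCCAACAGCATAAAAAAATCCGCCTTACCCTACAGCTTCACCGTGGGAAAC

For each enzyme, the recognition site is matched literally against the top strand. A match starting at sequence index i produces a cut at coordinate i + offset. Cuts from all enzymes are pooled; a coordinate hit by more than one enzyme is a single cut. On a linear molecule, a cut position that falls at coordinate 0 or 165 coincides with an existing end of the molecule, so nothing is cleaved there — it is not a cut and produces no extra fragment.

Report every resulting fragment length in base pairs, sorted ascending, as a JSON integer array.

Scan for sites:
  VbrIX GGGAAAC/6: at [31, 39, 73, 158] ⇒ [37, 45, 79, 164]
  OquII TACTCGTG/2: at [14, 62] ⇒ [16, 64]
  FykIV ACAGC/1: at [2, 88, 103, 118, 145] ⇒ [3, 89, 104, 119, 146]
  MvoX AGATC/2: at [54] ⇒ [56]
  UxaIV AAAA/0: at [125, 126, 127, 128] ⇒ [125, 126, 127, 128]

Pooled cuts: [3, 16, 37, 45, 56, 64, 79, 89, 104, 119, 125, 126, 127, 128, 146, 164]

Fragments:
  [0,3): 3 bp
  [3,16): 13 bp
  [16,37): 21 bp
  [37,45): 8 bp
  [45,56): 11 bp
  [56,64): 8 bp
  [64,79): 15 bp
  [79,89): 10 bp
  [89,104): 15 bp
  [104,119): 15 bp
  [119,125): 6 bp
  [125,126): 1 bp
  [126,127): 1 bp
  [127,128): 1 bp
  [128,146): 18 bp
  [146,164): 18 bp
  [164,165): 1 bp

[1,1,1,1,3,6,8,8,10,11,13,15,15,15,18,18,21]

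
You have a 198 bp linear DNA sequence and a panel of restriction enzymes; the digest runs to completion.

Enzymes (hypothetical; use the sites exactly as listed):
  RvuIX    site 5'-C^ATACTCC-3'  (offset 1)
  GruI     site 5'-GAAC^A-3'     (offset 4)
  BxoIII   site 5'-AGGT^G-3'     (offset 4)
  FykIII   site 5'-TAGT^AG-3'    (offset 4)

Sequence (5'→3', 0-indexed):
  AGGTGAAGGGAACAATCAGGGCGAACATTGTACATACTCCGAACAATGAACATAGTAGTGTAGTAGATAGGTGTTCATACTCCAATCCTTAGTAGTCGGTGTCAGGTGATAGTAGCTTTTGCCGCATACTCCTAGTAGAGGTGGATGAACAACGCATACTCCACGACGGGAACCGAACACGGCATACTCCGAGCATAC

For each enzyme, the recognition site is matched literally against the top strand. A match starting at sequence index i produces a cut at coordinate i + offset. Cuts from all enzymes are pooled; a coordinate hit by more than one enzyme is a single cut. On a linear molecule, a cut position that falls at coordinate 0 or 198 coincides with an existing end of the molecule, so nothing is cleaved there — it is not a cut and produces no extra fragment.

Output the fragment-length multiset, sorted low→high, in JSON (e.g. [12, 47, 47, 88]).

Site scan:
  RvuIX CATACTCC/1: at [32, 75, 124, 154, 182] ⇒ [33, 76, 125, 155, 183]
  GruI GAACA/4: at [9, 22, 40, 47, 146, 174] ⇒ [13, 26, 44, 51, 150, 178]
  BxoIII AGGTG/4: at [0, 68, 103, 138] ⇒ [4, 72, 107, 142]
  FykIII TAGTAG/4: at [52, 60, 89, 109, 132] ⇒ [56, 64, 93, 113, 136]

All cut coordinates (distinct, sorted): [4, 13, 26, 33, 44, 51, 56, 64, 72, 76, 93, 107, 113, 125, 136, 142, 150, 155, 178, 183]

Fragments:
  [0,4): 4 bp
  [4,13): 9 bp
  [13,26): 13 bp
  [26,33): 7 bp
  [33,44): 11 bp
  [44,51): 7 bp
  [51,56): 5 bp
  [56,64): 8 bp
  [64,72): 8 bp
  [72,76): 4 bp
  [76,93): 17 bp
  [93,107): 14 bp
  [107,113): 6 bp
  [113,125): 12 bp
  [125,136): 11 bp
  [136,142): 6 bp
  [142,150): 8 bp
  [150,155): 5 bp
  [155,178): 23 bp
  [178,183): 5 bp
  [183,198): 15 bp

[4,4,5,5,5,6,6,7,7,8,8,8,9,11,11,12,13,14,15,17,23]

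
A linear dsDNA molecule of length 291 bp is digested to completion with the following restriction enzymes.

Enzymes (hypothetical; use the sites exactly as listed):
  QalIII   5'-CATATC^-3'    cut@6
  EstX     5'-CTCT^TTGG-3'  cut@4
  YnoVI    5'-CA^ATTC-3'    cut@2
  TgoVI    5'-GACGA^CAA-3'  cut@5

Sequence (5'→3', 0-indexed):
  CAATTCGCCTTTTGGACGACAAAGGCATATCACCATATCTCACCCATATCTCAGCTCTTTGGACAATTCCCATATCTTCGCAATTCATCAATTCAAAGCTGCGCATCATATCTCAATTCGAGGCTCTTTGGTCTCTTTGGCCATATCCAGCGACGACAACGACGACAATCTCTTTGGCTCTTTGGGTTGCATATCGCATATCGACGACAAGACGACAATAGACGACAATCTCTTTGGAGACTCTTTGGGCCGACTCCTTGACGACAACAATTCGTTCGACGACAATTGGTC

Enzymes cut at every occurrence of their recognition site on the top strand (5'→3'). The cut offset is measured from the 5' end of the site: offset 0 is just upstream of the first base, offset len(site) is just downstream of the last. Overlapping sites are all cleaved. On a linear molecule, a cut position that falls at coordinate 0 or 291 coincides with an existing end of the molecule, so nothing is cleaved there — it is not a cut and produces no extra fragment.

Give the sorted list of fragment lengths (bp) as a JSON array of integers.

[2,3,5,5,6,7,7,8,8,8,8,8,8,8,9,9,9,9,10,11,11,11,11,12,12,13,14,17,20,22]

Site scan:
  QalIII CATATC/6: at [25, 33, 44, 70, 106, 141, 189, 196] ⇒ [31, 39, 50, 76, 112, 147, 195, 202]
  EstX CTCTTTGG/4: at [54, 123, 132, 169, 177, 229, 240] ⇒ [58, 127, 136, 173, 181, 233, 244]
  YnoVI CAATTC/2: at [0, 63, 80, 88, 113, 267] ⇒ [2, 65, 82, 90, 115, 269]
  TgoVI GACGACAA/5: at [14, 151, 160, 202, 210, 220, 259, 277] ⇒ [19, 156, 165, 207, 215, 225, 264, 282]

Pooled cuts: [2, 19, 31, 39, 50, 58, 65, 76, 82, 90, 112, 115, 127, 136, 147, 156, 165, 173, 181, 195, 202, 207, 215, 225, 233, 244, 264, 269, 282]

Fragments:
  [0,2): 2 bp
  [2,19): 17 bp
  [19,31): 12 bp
  [31,39): 8 bp
  [39,50): 11 bp
  [50,58): 8 bp
  [58,65): 7 bp
  [65,76): 11 bp
  [76,82): 6 bp
  [82,90): 8 bp
  [90,112): 22 bp
  [112,115): 3 bp
  [115,127): 12 bp
  [127,136): 9 bp
  [136,147): 11 bp
  [147,156): 9 bp
  [156,165): 9 bp
  [165,173): 8 bp
  [173,181): 8 bp
  [181,195): 14 bp
  [195,202): 7 bp
  [202,207): 5 bp
  [207,215): 8 bp
  [215,225): 10 bp
  [225,233): 8 bp
  [233,244): 11 bp
  [244,264): 20 bp
  [264,269): 5 bp
  [269,282): 13 bp
  [282,291): 9 bp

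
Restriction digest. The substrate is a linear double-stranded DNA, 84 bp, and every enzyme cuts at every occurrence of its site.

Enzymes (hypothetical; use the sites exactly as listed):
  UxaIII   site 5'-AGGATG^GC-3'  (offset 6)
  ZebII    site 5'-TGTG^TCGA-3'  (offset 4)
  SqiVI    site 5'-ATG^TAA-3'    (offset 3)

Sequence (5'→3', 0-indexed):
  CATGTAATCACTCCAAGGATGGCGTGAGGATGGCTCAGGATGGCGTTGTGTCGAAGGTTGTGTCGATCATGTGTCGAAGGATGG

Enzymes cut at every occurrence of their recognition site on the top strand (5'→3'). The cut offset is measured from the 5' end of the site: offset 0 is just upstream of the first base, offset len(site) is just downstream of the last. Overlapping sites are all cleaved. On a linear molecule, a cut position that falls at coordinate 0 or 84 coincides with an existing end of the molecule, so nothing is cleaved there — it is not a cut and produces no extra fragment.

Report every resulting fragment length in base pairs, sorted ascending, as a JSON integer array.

Scan for sites:
  UxaIII AGGATGGC/6: at [15, 26, 36] ⇒ [21, 32, 42]
  ZebII TGTGTCGA/4: at [46, 58, 69] ⇒ [50, 62, 73]
  SqiVI ATGTAA/3: at [1] ⇒ [4]

Pooled cuts: [4, 21, 32, 42, 50, 62, 73]

Fragments:
  [0,4): 4 bp
  [4,21): 17 bp
  [21,32): 11 bp
  [32,42): 10 bp
  [42,50): 8 bp
  [50,62): 12 bp
  [62,73): 11 bp
  [73,84): 11 bp

[4,8,10,11,11,11,12,17]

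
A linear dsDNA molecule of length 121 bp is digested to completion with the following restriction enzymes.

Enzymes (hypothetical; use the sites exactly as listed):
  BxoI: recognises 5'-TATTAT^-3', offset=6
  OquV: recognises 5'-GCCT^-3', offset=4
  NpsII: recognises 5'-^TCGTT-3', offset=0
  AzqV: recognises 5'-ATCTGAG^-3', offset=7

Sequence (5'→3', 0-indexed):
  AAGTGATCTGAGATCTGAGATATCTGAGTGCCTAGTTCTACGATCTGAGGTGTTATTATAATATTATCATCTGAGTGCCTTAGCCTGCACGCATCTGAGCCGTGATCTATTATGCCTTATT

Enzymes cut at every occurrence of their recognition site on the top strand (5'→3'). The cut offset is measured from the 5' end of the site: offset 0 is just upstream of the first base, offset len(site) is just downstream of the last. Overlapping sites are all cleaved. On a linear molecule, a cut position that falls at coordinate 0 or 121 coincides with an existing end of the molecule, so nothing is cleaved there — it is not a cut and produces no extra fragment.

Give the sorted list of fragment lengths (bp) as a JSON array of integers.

[4,4,5,5,6,7,8,8,9,10,12,13,14,16]

Scan for sites:
  BxoI (TATTAT, off=6): starts [53, 61, 107] → cuts [59, 67, 113]
  OquV (GCCT, off=4): starts [29, 76, 82, 113] → cuts [33, 80, 86, 117]
  NpsII (TCGTT, off=0): no sites
  AzqV (ATCTGAG, off=7): starts [5, 12, 21, 42, 68, 92] → cuts [12, 19, 28, 49, 75, 99]

All cut coordinates (distinct, sorted): [12, 19, 28, 33, 49, 59, 67, 75, 80, 86, 99, 113, 117]

Fragment lengths:
  [0,12): 12 bp
  [12,19): 7 bp
  [19,28): 9 bp
  [28,33): 5 bp
  [33,49): 16 bp
  [49,59): 10 bp
  [59,67): 8 bp
  [67,75): 8 bp
  [75,80): 5 bp
  [80,86): 6 bp
  [86,99): 13 bp
  [99,113): 14 bp
  [113,117): 4 bp
  [117,121): 4 bp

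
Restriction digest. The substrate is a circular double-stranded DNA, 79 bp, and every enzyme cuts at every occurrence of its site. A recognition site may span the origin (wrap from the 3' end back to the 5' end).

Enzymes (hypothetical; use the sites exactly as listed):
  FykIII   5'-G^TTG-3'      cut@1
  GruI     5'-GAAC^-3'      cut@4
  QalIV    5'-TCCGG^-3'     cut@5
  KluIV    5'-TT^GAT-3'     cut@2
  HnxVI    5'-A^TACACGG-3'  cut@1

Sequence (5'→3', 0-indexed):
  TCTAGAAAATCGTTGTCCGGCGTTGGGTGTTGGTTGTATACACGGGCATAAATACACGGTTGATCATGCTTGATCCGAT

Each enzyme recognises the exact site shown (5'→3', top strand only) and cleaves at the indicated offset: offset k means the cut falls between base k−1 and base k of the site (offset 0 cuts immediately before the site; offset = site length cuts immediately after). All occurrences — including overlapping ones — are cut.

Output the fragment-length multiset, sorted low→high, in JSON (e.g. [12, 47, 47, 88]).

Scan for sites:
  FykIII GTTG/1: at [11, 21, 28, 32, 58] ⇒ [12, 22, 29, 33, 59]
  GruI (GAAC, off=4): no sites
  QalIV TCCGG/5: at [15] ⇒ [20]
  KluIV TTGAT/2: at [59, 69] ⇒ [61, 71]
  HnxVI ATACACGG/1: at [37, 51] ⇒ [38, 52]

Pooled cuts: [12, 20, 22, 29, 33, 38, 52, 59, 61, 71]

Fragments:
  12→20: 8 bp
  20→22: 2 bp
  22→29: 7 bp
  29→33: 4 bp
  33→38: 5 bp
  38→52: 14 bp
  52→59: 7 bp
  59→61: 2 bp
  61→71: 10 bp
  71→12 (wrap): 79-71+12 = 20 bp

[2,2,4,5,7,7,8,10,14,20]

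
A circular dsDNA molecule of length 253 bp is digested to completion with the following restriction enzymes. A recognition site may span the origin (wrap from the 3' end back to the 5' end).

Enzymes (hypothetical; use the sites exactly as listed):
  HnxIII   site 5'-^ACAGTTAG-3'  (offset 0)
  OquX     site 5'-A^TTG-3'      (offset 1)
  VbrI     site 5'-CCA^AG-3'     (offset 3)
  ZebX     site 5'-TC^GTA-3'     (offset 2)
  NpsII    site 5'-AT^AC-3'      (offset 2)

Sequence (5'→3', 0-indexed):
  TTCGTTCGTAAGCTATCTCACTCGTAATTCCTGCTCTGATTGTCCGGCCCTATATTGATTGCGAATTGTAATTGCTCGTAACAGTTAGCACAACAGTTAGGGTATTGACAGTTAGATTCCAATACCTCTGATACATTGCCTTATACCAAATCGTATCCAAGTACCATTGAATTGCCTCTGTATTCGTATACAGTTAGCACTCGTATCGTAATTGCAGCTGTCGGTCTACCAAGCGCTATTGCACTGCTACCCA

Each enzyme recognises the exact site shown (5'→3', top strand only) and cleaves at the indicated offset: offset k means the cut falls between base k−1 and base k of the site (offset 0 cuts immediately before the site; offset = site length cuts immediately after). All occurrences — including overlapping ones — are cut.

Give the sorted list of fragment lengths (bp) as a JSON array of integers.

[3,3,3,4,4,4,5,5,6,6,7,7,7,7,8,9,9,12,12,13,14,15,16,16,16,20,22]

Site scan:
  HnxIII ACAGTTAG/0: at [80, 92, 107, 189] ⇒ [80, 92, 107, 189]
  OquX ATTG/1: at [38, 53, 57, 64, 70, 103, 134, 165, 170, 210, 237] ⇒ [39, 54, 58, 65, 71, 104, 135, 166, 171, 211, 238]
  VbrI CCAAG/3: at [156, 228] ⇒ [159, 231]
  ZebX TCGTA/2: at [5, 21, 75, 150, 183, 200, 205] ⇒ [7, 23, 77, 152, 185, 202, 207]
  NpsII ATAC/2: at [121, 130, 142, 187] ⇒ [123, 132, 144, 189]

All cut coordinates (distinct, sorted): [7, 23, 39, 54, 58, 65, 71, 77, 80, 92, 104, 107, 123, 132, 135, 144, 152, 159, 166, 171, 185, 189, 202, 207, 211, 231, 238]

Fragments:
  7→23: 16 bp
  23→39: 16 bp
  39→54: 15 bp
  54→58: 4 bp
  58→65: 7 bp
  65→71: 6 bp
  71→77: 6 bp
  77→80: 3 bp
  80→92: 12 bp
  92→104: 12 bp
  104→107: 3 bp
  107→123: 16 bp
  123→132: 9 bp
  132→135: 3 bp
  135→144: 9 bp
  144→152: 8 bp
  152→159: 7 bp
  159→166: 7 bp
  166→171: 5 bp
  171→185: 14 bp
  185→189: 4 bp
  189→202: 13 bp
  202→207: 5 bp
  207→211: 4 bp
  211→231: 20 bp
  231→238: 7 bp
  238→7 (wrap): 253-238+7 = 22 bp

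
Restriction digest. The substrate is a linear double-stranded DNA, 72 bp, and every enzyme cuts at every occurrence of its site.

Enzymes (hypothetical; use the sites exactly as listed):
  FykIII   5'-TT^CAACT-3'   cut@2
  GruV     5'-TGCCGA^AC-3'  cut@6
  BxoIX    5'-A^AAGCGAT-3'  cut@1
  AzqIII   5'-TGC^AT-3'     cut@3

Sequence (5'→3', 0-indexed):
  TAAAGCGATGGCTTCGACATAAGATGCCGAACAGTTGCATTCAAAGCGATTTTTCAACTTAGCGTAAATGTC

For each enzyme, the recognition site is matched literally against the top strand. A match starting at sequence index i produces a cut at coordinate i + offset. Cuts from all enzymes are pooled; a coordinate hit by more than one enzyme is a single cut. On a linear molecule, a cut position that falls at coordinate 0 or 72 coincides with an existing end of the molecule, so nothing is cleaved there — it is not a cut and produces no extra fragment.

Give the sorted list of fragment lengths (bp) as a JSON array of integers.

[2,5,8,11,18,28]

Per-enzyme occurrences:
  FykIII (TTCAACT, off=2): starts [52] → cuts [54]
  GruV (TGCCGAAC, off=6): starts [24] → cuts [30]
  BxoIX (AAAGCGAT, off=1): starts [1, 42] → cuts [2, 43]
  AzqIII (TGCAT, off=3): starts [35] → cuts [38]

Pooled cuts: [2, 30, 38, 43, 54]

Fragment lengths:
  [0,2): 2 bp
  [2,30): 28 bp
  [30,38): 8 bp
  [38,43): 5 bp
  [43,54): 11 bp
  [54,72): 18 bp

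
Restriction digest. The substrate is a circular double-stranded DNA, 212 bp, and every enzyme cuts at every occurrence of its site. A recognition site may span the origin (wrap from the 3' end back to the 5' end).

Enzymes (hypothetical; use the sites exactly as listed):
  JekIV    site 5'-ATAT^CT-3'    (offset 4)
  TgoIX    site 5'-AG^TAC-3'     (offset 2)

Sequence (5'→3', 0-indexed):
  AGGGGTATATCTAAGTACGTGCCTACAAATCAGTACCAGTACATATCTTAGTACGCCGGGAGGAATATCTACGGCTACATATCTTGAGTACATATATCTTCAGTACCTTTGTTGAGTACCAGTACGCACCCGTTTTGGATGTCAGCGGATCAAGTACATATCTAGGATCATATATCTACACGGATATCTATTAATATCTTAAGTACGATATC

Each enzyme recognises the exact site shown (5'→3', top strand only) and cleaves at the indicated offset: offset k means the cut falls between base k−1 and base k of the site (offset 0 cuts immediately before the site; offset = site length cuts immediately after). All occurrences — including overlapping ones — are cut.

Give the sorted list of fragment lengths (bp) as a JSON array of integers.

[5,5,6,6,6,6,6,7,7,9,10,12,13,14,14,17,18,19,32]

Site scan:
  JekIV ATATCT/4: at [6, 42, 64, 78, 93, 157, 171, 183, 193] ⇒ [10, 46, 68, 82, 97, 161, 175, 187, 197]
  TgoIX AGTAC/2: at [13, 31, 37, 49, 86, 101, 114, 120, 152, 201] ⇒ [15, 33, 39, 51, 88, 103, 116, 122, 154, 203]

Pooled cuts: [10, 15, 33, 39, 46, 51, 68, 82, 88, 97, 103, 116, 122, 154, 161, 175, 187, 197, 203]

Fragments:
  10→15: 5 bp
  15→33: 18 bp
  33→39: 6 bp
  39→46: 7 bp
  46→51: 5 bp
  51→68: 17 bp
  68→82: 14 bp
  82→88: 6 bp
  88→97: 9 bp
  97→103: 6 bp
  103→116: 13 bp
  116→122: 6 bp
  122→154: 32 bp
  154→161: 7 bp
  161→175: 14 bp
  175→187: 12 bp
  187→197: 10 bp
  197→203: 6 bp
  203→10 (wrap): 212-203+10 = 19 bp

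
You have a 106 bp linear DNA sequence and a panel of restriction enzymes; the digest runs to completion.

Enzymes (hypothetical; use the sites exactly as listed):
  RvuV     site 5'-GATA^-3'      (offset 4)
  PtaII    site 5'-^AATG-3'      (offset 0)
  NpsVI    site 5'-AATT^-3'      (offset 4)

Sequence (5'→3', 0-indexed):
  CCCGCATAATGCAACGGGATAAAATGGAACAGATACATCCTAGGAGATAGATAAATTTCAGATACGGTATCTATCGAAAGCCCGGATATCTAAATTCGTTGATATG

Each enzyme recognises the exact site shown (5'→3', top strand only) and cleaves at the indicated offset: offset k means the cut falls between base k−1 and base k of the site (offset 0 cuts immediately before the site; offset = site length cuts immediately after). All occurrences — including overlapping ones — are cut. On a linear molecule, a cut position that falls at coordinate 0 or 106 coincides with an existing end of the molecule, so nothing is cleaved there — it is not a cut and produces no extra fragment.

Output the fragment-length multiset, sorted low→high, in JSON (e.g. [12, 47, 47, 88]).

[1,2,4,4,7,7,8,8,13,14,14,24]

Per-enzyme occurrences:
  RvuV (GATA, off=4): starts [17, 31, 45, 49, 60, 84, 100] → cuts [21, 35, 49, 53, 64, 88, 104]
  PtaII (AATG, off=0): starts [7, 22] → cuts [7, 22]
  NpsVI (AATT, off=4): starts [53, 92] → cuts [57, 96]

All cut coordinates (distinct, sorted): [7, 21, 22, 35, 49, 53, 57, 64, 88, 96, 104]

Fragments:
  [0,7): 7 bp
  [7,21): 14 bp
  [21,22): 1 bp
  [22,35): 13 bp
  [35,49): 14 bp
  [49,53): 4 bp
  [53,57): 4 bp
  [57,64): 7 bp
  [64,88): 24 bp
  [88,96): 8 bp
  [96,104): 8 bp
  [104,106): 2 bp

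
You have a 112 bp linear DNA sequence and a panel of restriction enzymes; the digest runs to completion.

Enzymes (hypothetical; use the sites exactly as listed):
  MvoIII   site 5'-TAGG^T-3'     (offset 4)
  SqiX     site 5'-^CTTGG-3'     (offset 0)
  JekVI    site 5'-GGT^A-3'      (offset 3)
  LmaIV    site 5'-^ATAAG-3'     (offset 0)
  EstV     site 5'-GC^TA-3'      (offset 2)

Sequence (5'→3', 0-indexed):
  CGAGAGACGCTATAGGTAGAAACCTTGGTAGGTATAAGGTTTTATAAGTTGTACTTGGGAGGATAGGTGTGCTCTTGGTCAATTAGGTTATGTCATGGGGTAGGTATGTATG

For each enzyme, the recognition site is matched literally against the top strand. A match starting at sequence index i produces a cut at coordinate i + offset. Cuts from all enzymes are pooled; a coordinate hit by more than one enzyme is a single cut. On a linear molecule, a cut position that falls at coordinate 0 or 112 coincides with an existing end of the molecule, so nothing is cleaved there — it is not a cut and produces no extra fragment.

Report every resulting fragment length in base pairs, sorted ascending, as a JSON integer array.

Site scan:
  MvoIII (TAGGT, off=4): starts [12, 28, 63, 83, 100] → cuts [16, 32, 67, 87, 104]
  SqiX (CTTGG, off=0): starts [23, 53, 73] → cuts [23, 53, 73]
  JekVI (GGTA, off=3): starts [14, 26, 30, 98, 102] → cuts [17, 29, 33, 101, 105]
  LmaIV (ATAAG, off=0): starts [33, 43] → cuts [33, 43]
  EstV (GCTA, off=2): starts [8] → cuts [10]

All cut coordinates (distinct, sorted): [10, 16, 17, 23, 29, 32, 33, 43, 53, 67, 73, 87, 101, 104, 105]

Fragments:
  [0,10): 10 bp
  [10,16): 6 bp
  [16,17): 1 bp
  [17,23): 6 bp
  [23,29): 6 bp
  [29,32): 3 bp
  [32,33): 1 bp
  [33,43): 10 bp
  [43,53): 10 bp
  [53,67): 14 bp
  [67,73): 6 bp
  [73,87): 14 bp
  [87,101): 14 bp
  [101,104): 3 bp
  [104,105): 1 bp
  [105,112): 7 bp

[1,1,1,3,3,6,6,6,6,7,10,10,10,14,14,14]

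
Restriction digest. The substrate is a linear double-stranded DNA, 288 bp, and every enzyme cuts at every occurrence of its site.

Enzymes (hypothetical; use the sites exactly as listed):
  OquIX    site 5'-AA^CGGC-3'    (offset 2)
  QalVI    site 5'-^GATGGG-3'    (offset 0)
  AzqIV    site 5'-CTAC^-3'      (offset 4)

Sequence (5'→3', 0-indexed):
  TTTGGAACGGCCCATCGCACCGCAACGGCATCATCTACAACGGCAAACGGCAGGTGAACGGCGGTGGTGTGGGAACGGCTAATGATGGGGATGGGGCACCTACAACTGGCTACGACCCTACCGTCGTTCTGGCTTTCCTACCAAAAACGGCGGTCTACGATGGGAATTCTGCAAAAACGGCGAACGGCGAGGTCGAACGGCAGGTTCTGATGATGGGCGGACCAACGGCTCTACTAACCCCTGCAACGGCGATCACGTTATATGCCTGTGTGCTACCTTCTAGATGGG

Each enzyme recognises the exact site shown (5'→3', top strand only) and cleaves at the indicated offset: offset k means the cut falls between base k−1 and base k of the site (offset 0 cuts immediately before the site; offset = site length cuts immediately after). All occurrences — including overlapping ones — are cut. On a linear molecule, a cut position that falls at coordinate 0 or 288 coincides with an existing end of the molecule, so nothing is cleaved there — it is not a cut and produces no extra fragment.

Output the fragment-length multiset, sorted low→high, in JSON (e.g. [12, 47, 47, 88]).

Site scan:
  OquIX AACGGC/2: at [5, 23, 38, 45, 56, 73, 145, 175, 182, 195, 223, 244] ⇒ [7, 25, 40, 47, 58, 75, 147, 177, 184, 197, 225, 246]
  QalVI GATGGG/0: at [83, 89, 158, 211, 282] ⇒ [83, 89, 158, 211, 282]
  AzqIV CTAC/4: at [34, 99, 109, 117, 137, 154, 230, 272] ⇒ [38, 103, 113, 121, 141, 158, 234, 276]

All cut coordinates (distinct, sorted): [7, 25, 38, 40, 47, 58, 75, 83, 89, 103, 113, 121, 141, 147, 158, 177, 184, 197, 211, 225, 234, 246, 276, 282]

Fragment lengths:
  [0,7): 7 bp
  [7,25): 18 bp
  [25,38): 13 bp
  [38,40): 2 bp
  [40,47): 7 bp
  [47,58): 11 bp
  [58,75): 17 bp
  [75,83): 8 bp
  [83,89): 6 bp
  [89,103): 14 bp
  [103,113): 10 bp
  [113,121): 8 bp
  [121,141): 20 bp
  [141,147): 6 bp
  [147,158): 11 bp
  [158,177): 19 bp
  [177,184): 7 bp
  [184,197): 13 bp
  [197,211): 14 bp
  [211,225): 14 bp
  [225,234): 9 bp
  [234,246): 12 bp
  [246,276): 30 bp
  [276,282): 6 bp
  [282,288): 6 bp

[2,6,6,6,6,7,7,7,8,8,9,10,11,11,12,13,13,14,14,14,17,18,19,20,30]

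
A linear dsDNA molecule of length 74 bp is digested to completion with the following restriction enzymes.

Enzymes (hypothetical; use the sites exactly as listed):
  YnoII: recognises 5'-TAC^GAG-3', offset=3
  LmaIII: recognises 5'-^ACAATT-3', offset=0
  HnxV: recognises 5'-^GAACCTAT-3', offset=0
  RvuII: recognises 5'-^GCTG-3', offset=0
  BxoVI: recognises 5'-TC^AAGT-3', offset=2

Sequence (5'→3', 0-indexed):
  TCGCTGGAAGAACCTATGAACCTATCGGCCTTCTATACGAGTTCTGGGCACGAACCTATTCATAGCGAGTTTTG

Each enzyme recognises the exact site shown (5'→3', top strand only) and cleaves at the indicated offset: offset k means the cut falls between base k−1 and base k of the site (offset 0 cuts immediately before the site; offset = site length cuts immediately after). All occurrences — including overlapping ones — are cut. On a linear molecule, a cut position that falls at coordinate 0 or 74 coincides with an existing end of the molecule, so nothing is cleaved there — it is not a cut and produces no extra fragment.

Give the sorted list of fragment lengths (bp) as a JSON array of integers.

Per-enzyme occurrences:
  YnoII TACGAG/3: at [35] ⇒ [38]
  LmaIII (ACAATT, off=0): no sites
  HnxV GAACCTAT/0: at [9, 17, 51] ⇒ [9, 17, 51]
  RvuII GCTG/0: at [2] ⇒ [2]
  BxoVI (TCAAGT, off=2): no sites

Pooled cuts: [2, 9, 17, 38, 51]

Fragments:
  [0,2): 2 bp
  [2,9): 7 bp
  [9,17): 8 bp
  [17,38): 21 bp
  [38,51): 13 bp
  [51,74): 23 bp

[2,7,8,13,21,23]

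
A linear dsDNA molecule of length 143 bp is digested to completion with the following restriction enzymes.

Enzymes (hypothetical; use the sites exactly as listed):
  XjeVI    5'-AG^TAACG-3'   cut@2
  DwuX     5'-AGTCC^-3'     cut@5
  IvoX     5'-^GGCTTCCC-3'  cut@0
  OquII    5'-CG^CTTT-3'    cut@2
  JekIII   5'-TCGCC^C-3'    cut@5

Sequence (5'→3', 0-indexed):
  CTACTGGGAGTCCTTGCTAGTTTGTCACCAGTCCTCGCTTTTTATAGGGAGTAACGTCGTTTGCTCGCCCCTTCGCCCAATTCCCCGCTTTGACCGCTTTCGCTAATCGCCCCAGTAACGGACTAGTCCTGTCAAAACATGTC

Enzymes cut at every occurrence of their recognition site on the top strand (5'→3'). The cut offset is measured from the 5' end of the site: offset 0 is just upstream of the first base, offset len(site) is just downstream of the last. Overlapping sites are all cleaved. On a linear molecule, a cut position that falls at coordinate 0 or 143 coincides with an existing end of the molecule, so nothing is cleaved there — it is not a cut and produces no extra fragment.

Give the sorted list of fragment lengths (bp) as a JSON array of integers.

[3,4,8,9,10,13,14,14,14,15,18,21]

Site scan:
  XjeVI AGTAACG/2: at [49, 113] ⇒ [51, 115]
  DwuX AGTCC/5: at [8, 29, 124] ⇒ [13, 34, 129]
  IvoX (GGCTTCCC, off=0): no sites
  OquII CGCTTT/2: at [35, 85, 94] ⇒ [37, 87, 96]
  JekIII TCGCCC/5: at [64, 72, 106] ⇒ [69, 77, 111]

Pooled cuts: [13, 34, 37, 51, 69, 77, 87, 96, 111, 115, 129]

Fragments:
  [0,13): 13 bp
  [13,34): 21 bp
  [34,37): 3 bp
  [37,51): 14 bp
  [51,69): 18 bp
  [69,77): 8 bp
  [77,87): 10 bp
  [87,96): 9 bp
  [96,111): 15 bp
  [111,115): 4 bp
  [115,129): 14 bp
  [129,143): 14 bp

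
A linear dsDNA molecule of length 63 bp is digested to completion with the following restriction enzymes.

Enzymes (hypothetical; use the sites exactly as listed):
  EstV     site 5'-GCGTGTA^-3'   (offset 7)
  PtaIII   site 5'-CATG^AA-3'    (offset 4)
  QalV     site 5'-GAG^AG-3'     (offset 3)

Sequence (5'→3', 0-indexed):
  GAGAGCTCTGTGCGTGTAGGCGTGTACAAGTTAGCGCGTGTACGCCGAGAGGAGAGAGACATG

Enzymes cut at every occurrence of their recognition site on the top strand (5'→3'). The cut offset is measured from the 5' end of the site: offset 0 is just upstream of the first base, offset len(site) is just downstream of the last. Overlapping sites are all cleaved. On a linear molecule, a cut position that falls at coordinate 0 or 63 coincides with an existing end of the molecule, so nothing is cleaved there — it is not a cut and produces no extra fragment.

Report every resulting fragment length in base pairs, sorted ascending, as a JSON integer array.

Scan for sites:
  EstV GCGTGTA/7: at [11, 19, 35] ⇒ [18, 26, 42]
  PtaIII (CATGAA, off=4): no sites
  QalV GAGAG/3: at [0, 46, 51, 53] ⇒ [3, 49, 54, 56]

Pooled cuts: [3, 18, 26, 42, 49, 54, 56]

Fragment lengths:
  [0,3): 3 bp
  [3,18): 15 bp
  [18,26): 8 bp
  [26,42): 16 bp
  [42,49): 7 bp
  [49,54): 5 bp
  [54,56): 2 bp
  [56,63): 7 bp

[2,3,5,7,7,8,15,16]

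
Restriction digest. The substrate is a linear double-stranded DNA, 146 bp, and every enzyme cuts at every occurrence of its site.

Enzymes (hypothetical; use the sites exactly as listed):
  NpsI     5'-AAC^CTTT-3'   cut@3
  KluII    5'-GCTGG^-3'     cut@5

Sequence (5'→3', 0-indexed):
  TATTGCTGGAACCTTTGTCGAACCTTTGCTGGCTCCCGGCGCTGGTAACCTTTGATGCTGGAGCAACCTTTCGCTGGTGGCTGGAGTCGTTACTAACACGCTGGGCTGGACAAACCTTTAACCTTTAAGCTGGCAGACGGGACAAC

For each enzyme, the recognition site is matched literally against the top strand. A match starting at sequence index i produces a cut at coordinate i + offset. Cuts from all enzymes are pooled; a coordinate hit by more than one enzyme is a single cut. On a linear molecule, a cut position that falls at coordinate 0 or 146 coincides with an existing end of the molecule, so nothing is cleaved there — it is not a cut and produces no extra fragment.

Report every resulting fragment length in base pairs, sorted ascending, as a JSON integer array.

[3,4,5,6,6,7,7,9,9,10,11,11,12,13,13,20]

Scan for sites:
  NpsI AACCTTT/3: at [9, 20, 46, 64, 112, 119] ⇒ [12, 23, 49, 67, 115, 122]
  KluII GCTGG/5: at [4, 27, 40, 56, 72, 79, 99, 104, 128] ⇒ [9, 32, 45, 61, 77, 84, 104, 109, 133]

All cut coordinates (distinct, sorted): [9, 12, 23, 32, 45, 49, 61, 67, 77, 84, 104, 109, 115, 122, 133]

Fragment lengths:
  [0,9): 9 bp
  [9,12): 3 bp
  [12,23): 11 bp
  [23,32): 9 bp
  [32,45): 13 bp
  [45,49): 4 bp
  [49,61): 12 bp
  [61,67): 6 bp
  [67,77): 10 bp
  [77,84): 7 bp
  [84,104): 20 bp
  [104,109): 5 bp
  [109,115): 6 bp
  [115,122): 7 bp
  [122,133): 11 bp
  [133,146): 13 bp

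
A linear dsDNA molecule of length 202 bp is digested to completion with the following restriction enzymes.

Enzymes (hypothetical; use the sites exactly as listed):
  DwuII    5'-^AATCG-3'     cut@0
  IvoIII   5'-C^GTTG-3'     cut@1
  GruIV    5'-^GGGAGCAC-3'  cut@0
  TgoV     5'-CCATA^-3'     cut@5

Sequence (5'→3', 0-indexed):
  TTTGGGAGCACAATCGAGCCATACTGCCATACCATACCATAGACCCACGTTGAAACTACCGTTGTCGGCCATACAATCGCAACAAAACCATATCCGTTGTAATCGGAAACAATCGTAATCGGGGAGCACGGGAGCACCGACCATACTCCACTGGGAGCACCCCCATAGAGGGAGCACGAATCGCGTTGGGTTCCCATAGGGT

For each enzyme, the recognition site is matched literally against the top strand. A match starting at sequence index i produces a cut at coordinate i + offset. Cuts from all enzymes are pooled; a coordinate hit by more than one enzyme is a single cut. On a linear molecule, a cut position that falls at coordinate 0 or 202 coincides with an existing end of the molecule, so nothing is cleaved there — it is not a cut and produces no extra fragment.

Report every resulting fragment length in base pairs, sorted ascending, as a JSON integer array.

Per-enzyme occurrences:
  DwuII (AATCG, off=0): starts [11, 74, 100, 110, 116, 178] → cuts [11, 74, 100, 110, 116, 178]
  IvoIII (CGTTG, off=1): starts [47, 59, 94, 183] → cuts [48, 60, 95, 184]
  GruIV (GGGAGCAC, off=0): starts [3, 121, 129, 152, 169] → cuts [3, 121, 129, 152, 169]
  TgoV (CCATA, off=5): starts [18, 26, 31, 36, 68, 87, 140, 162, 193] → cuts [23, 31, 36, 41, 73, 92, 145, 167, 198]

All cut coordinates (distinct, sorted): [3, 11, 23, 31, 36, 41, 48, 60, 73, 74, 92, 95, 100, 110, 116, 121, 129, 145, 152, 167, 169, 178, 184, 198]

Fragments:
  [0,3): 3 bp
  [3,11): 8 bp
  [11,23): 12 bp
  [23,31): 8 bp
  [31,36): 5 bp
  [36,41): 5 bp
  [41,48): 7 bp
  [48,60): 12 bp
  [60,73): 13 bp
  [73,74): 1 bp
  [74,92): 18 bp
  [92,95): 3 bp
  [95,100): 5 bp
  [100,110): 10 bp
  [110,116): 6 bp
  [116,121): 5 bp
  [121,129): 8 bp
  [129,145): 16 bp
  [145,152): 7 bp
  [152,167): 15 bp
  [167,169): 2 bp
  [169,178): 9 bp
  [178,184): 6 bp
  [184,198): 14 bp
  [198,202): 4 bp

[1,2,3,3,4,5,5,5,5,6,6,7,7,8,8,8,9,10,12,12,13,14,15,16,18]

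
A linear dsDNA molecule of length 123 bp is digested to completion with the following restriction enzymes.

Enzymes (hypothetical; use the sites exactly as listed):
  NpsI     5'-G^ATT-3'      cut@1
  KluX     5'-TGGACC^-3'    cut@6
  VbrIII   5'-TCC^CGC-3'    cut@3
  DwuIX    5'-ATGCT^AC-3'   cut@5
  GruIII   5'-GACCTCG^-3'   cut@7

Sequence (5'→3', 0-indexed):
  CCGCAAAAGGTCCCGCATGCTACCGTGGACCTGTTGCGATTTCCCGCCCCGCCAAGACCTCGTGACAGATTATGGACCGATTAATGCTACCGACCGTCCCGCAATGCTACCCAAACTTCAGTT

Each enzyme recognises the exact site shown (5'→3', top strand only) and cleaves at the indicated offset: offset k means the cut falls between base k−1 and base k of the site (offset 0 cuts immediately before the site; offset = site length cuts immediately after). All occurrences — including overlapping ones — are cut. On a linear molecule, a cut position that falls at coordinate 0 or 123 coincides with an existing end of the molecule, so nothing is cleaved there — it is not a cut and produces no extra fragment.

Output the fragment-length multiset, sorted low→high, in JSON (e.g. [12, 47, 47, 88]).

[1,6,6,7,8,9,9,10,10,11,13,15,18]

Scan for sites:
  NpsI GATT/1: at [37, 67, 78] ⇒ [38, 68, 79]
  KluX TGGACC/6: at [25, 72] ⇒ [31, 78]
  VbrIII TCCCGC/3: at [10, 41, 96] ⇒ [13, 44, 99]
  DwuIX ATGCTAC/5: at [16, 83, 103] ⇒ [21, 88, 108]
  GruIII GACCTCG/7: at [55] ⇒ [62]

All cut coordinates (distinct, sorted): [13, 21, 31, 38, 44, 62, 68, 78, 79, 88, 99, 108]

Fragments:
  [0,13): 13 bp
  [13,21): 8 bp
  [21,31): 10 bp
  [31,38): 7 bp
  [38,44): 6 bp
  [44,62): 18 bp
  [62,68): 6 bp
  [68,78): 10 bp
  [78,79): 1 bp
  [79,88): 9 bp
  [88,99): 11 bp
  [99,108): 9 bp
  [108,123): 15 bp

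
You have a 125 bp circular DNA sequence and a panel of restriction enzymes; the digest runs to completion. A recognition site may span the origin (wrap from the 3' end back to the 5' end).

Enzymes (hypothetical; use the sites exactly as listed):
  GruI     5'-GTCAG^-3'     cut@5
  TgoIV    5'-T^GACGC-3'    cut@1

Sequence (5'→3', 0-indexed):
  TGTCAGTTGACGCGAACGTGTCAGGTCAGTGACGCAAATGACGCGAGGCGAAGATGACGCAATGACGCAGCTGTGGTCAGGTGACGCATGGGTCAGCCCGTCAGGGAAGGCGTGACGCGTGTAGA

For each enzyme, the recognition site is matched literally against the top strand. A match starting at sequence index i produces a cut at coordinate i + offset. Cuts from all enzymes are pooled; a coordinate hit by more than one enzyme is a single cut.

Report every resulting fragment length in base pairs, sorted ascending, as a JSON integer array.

[1,2,2,5,8,8,9,9,14,16,16,17,18]

Per-enzyme occurrences:
  GruI GTCAG/5: at [1, 19, 24, 75, 91, 99] ⇒ [6, 24, 29, 80, 96, 104]
  TgoIV TGACGC/1: at [7, 29, 38, 54, 62, 81, 112] ⇒ [8, 30, 39, 55, 63, 82, 113]

Pooled cuts: [6, 8, 24, 29, 30, 39, 55, 63, 80, 82, 96, 104, 113]

Fragments:
  6→8: 2 bp
  8→24: 16 bp
  24→29: 5 bp
  29→30: 1 bp
  30→39: 9 bp
  39→55: 16 bp
  55→63: 8 bp
  63→80: 17 bp
  80→82: 2 bp
  82→96: 14 bp
  96→104: 8 bp
  104→113: 9 bp
  113→6 (wrap): 125-113+6 = 18 bp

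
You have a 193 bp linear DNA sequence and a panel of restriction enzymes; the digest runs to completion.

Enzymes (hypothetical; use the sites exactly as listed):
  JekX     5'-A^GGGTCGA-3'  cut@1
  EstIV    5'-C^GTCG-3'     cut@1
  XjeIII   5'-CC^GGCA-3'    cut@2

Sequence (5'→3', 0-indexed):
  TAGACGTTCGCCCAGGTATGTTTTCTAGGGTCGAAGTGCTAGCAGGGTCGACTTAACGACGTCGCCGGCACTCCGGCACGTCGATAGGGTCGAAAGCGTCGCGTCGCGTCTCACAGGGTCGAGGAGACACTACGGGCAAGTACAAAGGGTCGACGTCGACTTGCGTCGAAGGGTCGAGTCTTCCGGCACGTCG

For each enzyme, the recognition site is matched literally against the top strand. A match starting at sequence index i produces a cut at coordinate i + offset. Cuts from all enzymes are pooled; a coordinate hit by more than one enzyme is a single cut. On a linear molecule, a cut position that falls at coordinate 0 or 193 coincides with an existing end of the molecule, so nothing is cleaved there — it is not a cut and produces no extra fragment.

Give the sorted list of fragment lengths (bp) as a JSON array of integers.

Scan for sites:
  JekX AGGGTCGA/1: at [26, 43, 85, 114, 145, 169] ⇒ [27, 44, 86, 115, 146, 170]
  EstIV CGTCG/1: at [59, 78, 96, 101, 153, 163, 188] ⇒ [60, 79, 97, 102, 154, 164, 189]
  XjeIII CCGGCA/2: at [64, 72, 182] ⇒ [66, 74, 184]

All cut coordinates (distinct, sorted): [27, 44, 60, 66, 74, 79, 86, 97, 102, 115, 146, 154, 164, 170, 184, 189]

Fragments:
  [0,27): 27 bp
  [27,44): 17 bp
  [44,60): 16 bp
  [60,66): 6 bp
  [66,74): 8 bp
  [74,79): 5 bp
  [79,86): 7 bp
  [86,97): 11 bp
  [97,102): 5 bp
  [102,115): 13 bp
  [115,146): 31 bp
  [146,154): 8 bp
  [154,164): 10 bp
  [164,170): 6 bp
  [170,184): 14 bp
  [184,189): 5 bp
  [189,193): 4 bp

[4,5,5,5,6,6,7,8,8,10,11,13,14,16,17,27,31]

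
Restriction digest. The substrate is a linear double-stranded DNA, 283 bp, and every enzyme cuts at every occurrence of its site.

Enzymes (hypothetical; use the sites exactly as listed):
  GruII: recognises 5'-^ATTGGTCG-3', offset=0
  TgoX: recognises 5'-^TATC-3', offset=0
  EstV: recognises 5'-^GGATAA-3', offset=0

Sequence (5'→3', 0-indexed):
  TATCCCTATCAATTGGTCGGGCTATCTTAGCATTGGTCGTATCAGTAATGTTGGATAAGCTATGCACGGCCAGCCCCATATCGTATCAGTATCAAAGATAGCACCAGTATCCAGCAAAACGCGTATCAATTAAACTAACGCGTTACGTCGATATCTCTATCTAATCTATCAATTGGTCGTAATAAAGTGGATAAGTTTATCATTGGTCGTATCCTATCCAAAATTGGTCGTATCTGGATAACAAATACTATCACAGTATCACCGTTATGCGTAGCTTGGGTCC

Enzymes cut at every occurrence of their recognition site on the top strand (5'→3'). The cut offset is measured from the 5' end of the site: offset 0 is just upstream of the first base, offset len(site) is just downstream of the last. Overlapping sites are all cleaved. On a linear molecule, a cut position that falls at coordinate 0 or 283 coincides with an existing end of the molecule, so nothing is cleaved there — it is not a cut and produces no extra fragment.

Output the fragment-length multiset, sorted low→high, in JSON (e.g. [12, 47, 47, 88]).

[4,5,5,5,5,5,6,6,6,8,8,8,8,8,9,9,9,11,13,13,16,17,18,26,27,28]

Site scan:
  GruII (ATTGGTCG, off=0): starts [11, 31, 171, 201, 222] → cuts [11, 31, 171, 201, 222]
  TgoX (TATC, off=0): starts [0, 6, 22, 39, 78, 83, 89, 107, 123, 151, 157, 166, 197, 209, 214, 230, 248, 256] → cuts [6, 22, 39, 78, 83, 89, 107, 123, 151, 157, 166, 197, 209, 214, 230, 248, 256] (position 0 is a terminus of the linear molecule — no cut)
  EstV (GGATAA, off=0): starts [52, 188, 235] → cuts [52, 188, 235]

All cut coordinates (distinct, sorted): [6, 11, 22, 31, 39, 52, 78, 83, 89, 107, 123, 151, 157, 166, 171, 188, 197, 201, 209, 214, 222, 230, 235, 248, 256]

Fragment lengths:
  [0,6): 6 bp
  [6,11): 5 bp
  [11,22): 11 bp
  [22,31): 9 bp
  [31,39): 8 bp
  [39,52): 13 bp
  [52,78): 26 bp
  [78,83): 5 bp
  [83,89): 6 bp
  [89,107): 18 bp
  [107,123): 16 bp
  [123,151): 28 bp
  [151,157): 6 bp
  [157,166): 9 bp
  [166,171): 5 bp
  [171,188): 17 bp
  [188,197): 9 bp
  [197,201): 4 bp
  [201,209): 8 bp
  [209,214): 5 bp
  [214,222): 8 bp
  [222,230): 8 bp
  [230,235): 5 bp
  [235,248): 13 bp
  [248,256): 8 bp
  [256,283): 27 bp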